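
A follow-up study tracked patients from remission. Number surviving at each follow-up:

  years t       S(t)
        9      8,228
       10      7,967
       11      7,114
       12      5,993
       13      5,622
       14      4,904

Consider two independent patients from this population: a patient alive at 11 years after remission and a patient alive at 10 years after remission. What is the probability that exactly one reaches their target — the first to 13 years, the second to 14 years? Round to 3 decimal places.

p₁ = S(13)/S(11) = 5,622/7,114 = 0.790273; p₂ = S(14)/S(10) = 4,904/7,967 = 0.615539.
P(exactly one) = p₁(1−p₂) + (1−p₁)p₂ = 0.303829 + 0.129095 = 0.432924.

0.433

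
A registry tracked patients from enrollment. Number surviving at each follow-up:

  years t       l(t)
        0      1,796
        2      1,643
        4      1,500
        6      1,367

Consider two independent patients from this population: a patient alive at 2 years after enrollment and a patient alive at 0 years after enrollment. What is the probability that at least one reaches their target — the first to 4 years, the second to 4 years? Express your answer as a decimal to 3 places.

p₁ = l(4)/l(2) = 1,500/1,643 = 0.912964; p₂ = l(4)/l(0) = 1,500/1,796 = 0.835189.
P(at least one) = 1 − (1−p₁)(1−p₂) = 1 − 0.087036 × 0.164811 = 0.985656.

0.986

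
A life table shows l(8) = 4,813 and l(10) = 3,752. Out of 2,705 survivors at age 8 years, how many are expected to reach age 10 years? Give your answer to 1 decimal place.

2108.7

The relevant probability is 3,752/4,813 = 0.779555.
Expected number = 2,705 × 0.779555 = 2108.7.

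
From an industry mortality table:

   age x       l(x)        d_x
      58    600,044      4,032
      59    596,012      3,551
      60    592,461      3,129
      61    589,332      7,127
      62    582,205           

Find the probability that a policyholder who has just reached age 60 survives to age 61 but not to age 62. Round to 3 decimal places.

0.012

This is the probability of reaching 61 but not 62, conditional on being alive at 60: (l(61) − l(62)) / l(60).
= (589,332 − 582,205) / 592,461 = 7,127 / 592,461 = 0.012029.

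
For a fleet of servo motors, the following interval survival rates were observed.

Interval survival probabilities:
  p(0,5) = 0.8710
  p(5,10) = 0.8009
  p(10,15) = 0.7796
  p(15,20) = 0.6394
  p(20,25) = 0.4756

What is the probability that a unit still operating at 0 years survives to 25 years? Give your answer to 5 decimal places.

0.16538

P(survive 0→25) = 0.8710 × 0.8009 × 0.7796 × 0.6394 × 0.4756.
= 0.165380.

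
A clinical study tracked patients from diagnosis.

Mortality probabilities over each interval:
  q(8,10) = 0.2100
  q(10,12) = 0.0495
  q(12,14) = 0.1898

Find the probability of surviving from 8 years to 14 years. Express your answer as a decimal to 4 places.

The overall survival probability is (1 − 0.2100) × (1 − 0.0495) × (1 − 0.1898).
= 0.7900 × 0.9505 × 0.8102 = 0.608375.

0.6084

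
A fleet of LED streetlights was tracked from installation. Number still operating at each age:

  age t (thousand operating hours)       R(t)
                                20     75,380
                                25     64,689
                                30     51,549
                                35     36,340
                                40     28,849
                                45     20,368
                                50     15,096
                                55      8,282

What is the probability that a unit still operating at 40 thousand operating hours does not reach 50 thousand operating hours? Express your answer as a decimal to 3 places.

P(fail before 50 | operational at 40) = 1 − R(50)/R(40) = 1 − 15,096/28,849 = (13,753)/28,849 = 0.476724.

0.477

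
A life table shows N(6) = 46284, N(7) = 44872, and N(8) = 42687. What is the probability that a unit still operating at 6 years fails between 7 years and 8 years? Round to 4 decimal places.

0.0472

This is the probability of reaching 7 but not 8, conditional on being operational at 6: (N(7) − N(8)) / N(6).
= (44872 − 42687) / 46284 = 2185 / 46284 = 0.047209.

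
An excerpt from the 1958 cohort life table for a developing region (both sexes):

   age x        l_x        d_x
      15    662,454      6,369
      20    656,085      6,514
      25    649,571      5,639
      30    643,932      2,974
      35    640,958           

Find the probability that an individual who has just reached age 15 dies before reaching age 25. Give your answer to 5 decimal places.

P(die before 25 | alive at 15) = 1 − l_25/l_15 = 1 − 649,571/662,454 = (12,883)/662,454 = 0.019447.

0.01945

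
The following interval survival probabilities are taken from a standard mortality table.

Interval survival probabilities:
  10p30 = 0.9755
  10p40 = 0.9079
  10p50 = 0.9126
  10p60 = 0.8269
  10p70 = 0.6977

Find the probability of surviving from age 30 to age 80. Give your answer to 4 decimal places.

The overall survival probability is 0.9755 × 0.9079 × 0.9126 × 0.8269 × 0.6977.
= 0.466302.

0.4663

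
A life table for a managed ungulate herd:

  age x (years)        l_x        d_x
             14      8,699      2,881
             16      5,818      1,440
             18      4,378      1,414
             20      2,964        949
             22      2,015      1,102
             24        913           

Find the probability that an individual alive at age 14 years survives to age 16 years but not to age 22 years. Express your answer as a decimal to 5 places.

This is the probability of reaching 16 but not 22, conditional on being alive at 14: (l_16 − l_22) / l_14.
= (5,818 − 2,015) / 8,699 = 3,803 / 8,699 = 0.437177.

0.43718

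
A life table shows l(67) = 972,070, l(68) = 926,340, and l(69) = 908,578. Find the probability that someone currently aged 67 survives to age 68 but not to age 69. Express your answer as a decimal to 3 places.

This is the probability of reaching 68 but not 69, conditional on being alive at 67: (l(68) − l(69)) / l(67).
= (926,340 − 908,578) / 972,070 = 17,762 / 972,070 = 0.018272.

0.018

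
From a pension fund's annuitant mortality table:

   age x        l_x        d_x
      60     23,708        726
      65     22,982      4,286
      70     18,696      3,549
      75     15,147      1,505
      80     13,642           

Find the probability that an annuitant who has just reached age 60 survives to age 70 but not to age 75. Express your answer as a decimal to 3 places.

0.150

We want 10|5q60 = (l_70 − l_75)/l_60.
This is the probability of reaching 70 but not 75, conditional on being alive at 60: (l_70 − l_75) / l_60.
= (18,696 − 15,147) / 23,708 = 3,549 / 23,708 = 0.149696.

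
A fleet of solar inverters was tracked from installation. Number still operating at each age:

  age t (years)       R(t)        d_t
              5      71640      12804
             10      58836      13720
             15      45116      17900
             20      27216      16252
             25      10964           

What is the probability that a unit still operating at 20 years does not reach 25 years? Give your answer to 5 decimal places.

0.59715

P(fail before 25 | operational at 20) = 1 − R(25)/R(20) = 1 − 10964/27216 = (16252)/27216 = 0.597149.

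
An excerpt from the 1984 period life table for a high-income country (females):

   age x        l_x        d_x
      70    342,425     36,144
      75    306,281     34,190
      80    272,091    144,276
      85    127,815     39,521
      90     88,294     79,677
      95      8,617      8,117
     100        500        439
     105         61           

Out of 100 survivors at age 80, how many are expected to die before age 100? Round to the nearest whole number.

100

The relevant probability is 1 − 500/272,091 = 0.998162.
Expected number = 100 × 0.998162 = 100.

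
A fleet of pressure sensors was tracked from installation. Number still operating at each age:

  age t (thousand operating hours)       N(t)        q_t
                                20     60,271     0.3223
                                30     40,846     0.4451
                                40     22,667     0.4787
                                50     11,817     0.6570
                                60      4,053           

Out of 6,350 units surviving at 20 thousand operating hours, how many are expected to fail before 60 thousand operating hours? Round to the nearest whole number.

5923

The relevant probability is 1 − 4,053/60,271 = 0.932754.
Expected number = 6,350 × 0.932754 = 5923.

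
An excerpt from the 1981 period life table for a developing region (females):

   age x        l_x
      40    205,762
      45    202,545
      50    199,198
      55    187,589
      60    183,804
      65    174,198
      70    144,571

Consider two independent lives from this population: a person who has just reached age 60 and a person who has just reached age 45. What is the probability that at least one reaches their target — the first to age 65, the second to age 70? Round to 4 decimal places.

0.9850

p₁ = l_65/l_60 = 174,198/183,804 = 0.947738; p₂ = l_70/l_45 = 144,571/202,545 = 0.713772.
P(at least one) = 1 − (1−p₁)(1−p₂) = 1 − 0.052262 × 0.286228 = 0.985041.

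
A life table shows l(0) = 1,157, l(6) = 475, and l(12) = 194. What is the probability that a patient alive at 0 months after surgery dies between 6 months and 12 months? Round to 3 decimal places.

This is the probability of reaching 6 but not 12, conditional on being alive at 0: (l(6) − l(12)) / l(0).
= (475 − 194) / 1,157 = 281 / 1,157 = 0.242869.

0.243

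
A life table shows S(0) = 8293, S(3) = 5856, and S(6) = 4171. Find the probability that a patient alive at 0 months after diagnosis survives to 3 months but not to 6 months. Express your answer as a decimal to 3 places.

This is the probability of reaching 3 but not 6, conditional on being alive at 0: (S(3) − S(6)) / S(0).
= (5856 − 4171) / 8293 = 1685 / 8293 = 0.203183.

0.203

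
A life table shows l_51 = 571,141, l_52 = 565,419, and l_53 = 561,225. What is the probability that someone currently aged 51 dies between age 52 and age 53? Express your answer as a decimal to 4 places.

0.0073

We want 1|1q51 = (l_52 − l_53)/l_51.
This is the probability of reaching 52 but not 53, conditional on being alive at 51: (l_52 − l_53) / l_51.
= (565,419 − 561,225) / 571,141 = 4,194 / 571,141 = 0.007343.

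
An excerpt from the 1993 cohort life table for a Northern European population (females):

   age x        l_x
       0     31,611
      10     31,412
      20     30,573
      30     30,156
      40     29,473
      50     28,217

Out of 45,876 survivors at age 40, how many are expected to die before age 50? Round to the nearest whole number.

1955

The relevant probability is 1 − 28,217/29,473 = 0.042615.
Expected number = 45,876 × 0.042615 = 1955.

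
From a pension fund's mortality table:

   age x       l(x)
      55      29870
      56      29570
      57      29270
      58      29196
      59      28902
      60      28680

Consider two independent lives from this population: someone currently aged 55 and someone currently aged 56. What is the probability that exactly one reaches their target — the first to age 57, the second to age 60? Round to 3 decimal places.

0.049

p₁ = l(57)/l(55) = 29270/29870 = 0.979913; p₂ = l(60)/l(56) = 28680/29570 = 0.969902.
P(exactly one) = p₁(1−p₂) + (1−p₁)p₂ = 0.029493 + 0.019482 = 0.048976.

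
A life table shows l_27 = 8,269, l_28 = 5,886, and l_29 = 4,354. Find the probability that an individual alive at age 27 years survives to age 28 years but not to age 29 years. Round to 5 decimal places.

0.18527

This is the probability of reaching 28 but not 29, conditional on being alive at 27: (l_28 − l_29) / l_27.
= (5,886 − 4,354) / 8,269 = 1,532 / 8,269 = 0.185270.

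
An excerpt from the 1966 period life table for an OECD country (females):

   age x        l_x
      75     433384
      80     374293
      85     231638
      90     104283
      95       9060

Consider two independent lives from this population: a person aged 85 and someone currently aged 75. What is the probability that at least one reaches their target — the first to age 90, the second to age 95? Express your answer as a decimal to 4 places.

0.4617

p₁ = l_90/l_85 = 104283/231638 = 0.450198; p₂ = l_95/l_75 = 9060/433384 = 0.020905.
P(at least one) = 1 − (1−p₁)(1−p₂) = 1 − 0.549802 × 0.979095 = 0.461692.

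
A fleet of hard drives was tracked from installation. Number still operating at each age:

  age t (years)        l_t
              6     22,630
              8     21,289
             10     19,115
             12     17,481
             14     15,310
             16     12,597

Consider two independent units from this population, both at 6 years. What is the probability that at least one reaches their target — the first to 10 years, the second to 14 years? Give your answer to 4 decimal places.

p₁ = l_10/l_6 = 19,115/22,630 = 0.844675; p₂ = l_14/l_6 = 15,310/22,630 = 0.676536.
P(at least one) = 1 − (1−p₁)(1−p₂) = 1 − 0.155325 × 0.323464 = 0.949758.

0.9498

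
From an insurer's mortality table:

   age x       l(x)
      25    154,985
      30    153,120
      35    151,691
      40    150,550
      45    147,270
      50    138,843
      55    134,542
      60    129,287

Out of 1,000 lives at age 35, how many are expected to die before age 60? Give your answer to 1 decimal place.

147.7

The relevant probability is 1 − 129,287/151,691 = 0.147695.
Expected number = 1,000 × 0.147695 = 147.7.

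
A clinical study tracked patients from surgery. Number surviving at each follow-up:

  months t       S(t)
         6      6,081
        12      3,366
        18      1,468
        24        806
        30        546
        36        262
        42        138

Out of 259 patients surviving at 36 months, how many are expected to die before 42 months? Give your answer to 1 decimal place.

The relevant probability is 1 − 138/262 = 0.473282.
Expected number = 259 × 0.473282 = 122.6.

122.6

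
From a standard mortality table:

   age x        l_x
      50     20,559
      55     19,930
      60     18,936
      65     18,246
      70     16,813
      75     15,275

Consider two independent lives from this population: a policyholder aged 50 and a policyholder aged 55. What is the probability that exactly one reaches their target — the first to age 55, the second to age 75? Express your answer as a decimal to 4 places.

p₁ = l_55/l_50 = 19,930/20,559 = 0.969405; p₂ = l_75/l_55 = 15,275/19,930 = 0.766433.
P(exactly one) = p₁(1−p₂) + (1−p₁)p₂ = 0.226421 + 0.023449 = 0.249870.

0.2499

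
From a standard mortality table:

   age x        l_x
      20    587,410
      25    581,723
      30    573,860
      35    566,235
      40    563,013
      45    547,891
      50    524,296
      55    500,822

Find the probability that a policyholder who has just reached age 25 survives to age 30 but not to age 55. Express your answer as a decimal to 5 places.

0.12555

We want 5|25q25 = (l_30 − l_55)/l_25.
This is the probability of reaching 30 but not 55, conditional on being alive at 25: (l_30 − l_55) / l_25.
= (573,860 − 500,822) / 581,723 = 73,038 / 581,723 = 0.125555.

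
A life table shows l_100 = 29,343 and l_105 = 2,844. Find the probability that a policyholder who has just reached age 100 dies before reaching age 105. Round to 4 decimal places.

0.9031

P(die before 105 | alive at 100) = 1 − l_105/l_100 = 1 − 2,844/29,343 = (26,499)/29,343 = 0.903077.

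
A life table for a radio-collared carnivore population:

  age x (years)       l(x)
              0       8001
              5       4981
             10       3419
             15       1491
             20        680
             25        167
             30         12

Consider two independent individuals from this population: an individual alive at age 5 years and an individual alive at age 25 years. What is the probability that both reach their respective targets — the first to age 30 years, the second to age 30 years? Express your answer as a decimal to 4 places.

0.0002

p₁ = l(30)/l(5) = 12/4981 = 0.002409; p₂ = l(30)/l(25) = 12/167 = 0.071856.
P(both) = p₁ × p₂ = 0.002409 × 0.071856 = 0.000173.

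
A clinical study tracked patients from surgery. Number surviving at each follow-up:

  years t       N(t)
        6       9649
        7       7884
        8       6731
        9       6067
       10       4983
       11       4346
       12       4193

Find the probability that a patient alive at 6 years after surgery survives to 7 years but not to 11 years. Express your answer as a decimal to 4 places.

This is the probability of reaching 7 but not 11, conditional on being alive at 6: (N(7) − N(11)) / N(6).
= (7884 − 4346) / 9649 = 3538 / 9649 = 0.366670.

0.3667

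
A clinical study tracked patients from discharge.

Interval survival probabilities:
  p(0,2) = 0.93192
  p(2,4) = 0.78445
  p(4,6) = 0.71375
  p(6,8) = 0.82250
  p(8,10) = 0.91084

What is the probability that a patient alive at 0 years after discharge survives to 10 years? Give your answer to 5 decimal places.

0.39090

Chaining the interval survival probabilities: 0.93192 × 0.78445 × 0.71375 × 0.82250 × 0.91084.
= 0.390902.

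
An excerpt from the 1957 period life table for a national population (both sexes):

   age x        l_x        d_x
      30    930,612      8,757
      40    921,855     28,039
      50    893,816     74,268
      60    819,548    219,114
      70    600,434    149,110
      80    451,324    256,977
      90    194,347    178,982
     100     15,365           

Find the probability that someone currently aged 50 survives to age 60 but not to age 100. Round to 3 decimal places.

This is the probability of reaching 60 but not 100, conditional on being alive at 50: (l_60 − l_100) / l_50.
= (819,548 − 15,365) / 893,816 = 804,183 / 893,816 = 0.899719.

0.900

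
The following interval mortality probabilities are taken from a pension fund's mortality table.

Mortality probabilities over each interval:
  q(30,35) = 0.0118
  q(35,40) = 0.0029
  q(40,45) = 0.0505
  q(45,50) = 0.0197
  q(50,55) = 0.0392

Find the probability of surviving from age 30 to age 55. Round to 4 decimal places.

0.8812

The overall survival probability is (1 − 0.0118) × (1 − 0.0029) × (1 − 0.0505) × (1 − 0.0197) × (1 − 0.0392).
= 0.9882 × 0.9971 × 0.9495 × 0.9803 × 0.9608 = 0.881192.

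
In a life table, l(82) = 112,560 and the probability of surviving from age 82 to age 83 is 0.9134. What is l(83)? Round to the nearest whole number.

l(83) = l(82) × p = 112,560 × 0.9134 = 102812.

102812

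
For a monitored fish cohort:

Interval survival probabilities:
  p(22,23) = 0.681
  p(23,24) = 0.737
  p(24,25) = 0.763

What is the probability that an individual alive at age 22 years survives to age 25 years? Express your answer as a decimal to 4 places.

0.3829

P(survive 22→25) = 0.681 × 0.737 × 0.763.
= 0.382947.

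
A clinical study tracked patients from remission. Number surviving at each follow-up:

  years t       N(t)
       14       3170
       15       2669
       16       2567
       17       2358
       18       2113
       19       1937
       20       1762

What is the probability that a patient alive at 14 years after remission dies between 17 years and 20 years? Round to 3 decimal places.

0.188

This is the probability of reaching 17 but not 20, conditional on being alive at 14: (N(17) − N(20)) / N(14).
= (2358 − 1762) / 3170 = 596 / 3170 = 0.188013.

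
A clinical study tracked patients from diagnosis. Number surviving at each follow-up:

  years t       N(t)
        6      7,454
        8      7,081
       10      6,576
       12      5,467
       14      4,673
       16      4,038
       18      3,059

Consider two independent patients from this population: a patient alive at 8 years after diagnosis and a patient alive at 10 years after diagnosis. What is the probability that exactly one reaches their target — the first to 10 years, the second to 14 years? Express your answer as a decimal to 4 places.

p₁ = N(10)/N(8) = 6,576/7,081 = 0.928682; p₂ = N(14)/N(10) = 4,673/6,576 = 0.710614.
P(exactly one) = p₁(1−p₂) + (1−p₁)p₂ = 0.268748 + 0.050680 = 0.319427.

0.3194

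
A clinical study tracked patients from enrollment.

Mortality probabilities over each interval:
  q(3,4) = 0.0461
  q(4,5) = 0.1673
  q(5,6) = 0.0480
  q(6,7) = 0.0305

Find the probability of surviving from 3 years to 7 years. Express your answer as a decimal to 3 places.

P(survive 3→7) = (1 − 0.0461) × (1 − 0.1673) × (1 − 0.0480) × (1 − 0.0305).
= 0.9539 × 0.8327 × 0.9520 × 0.9695 = 0.733122.

0.733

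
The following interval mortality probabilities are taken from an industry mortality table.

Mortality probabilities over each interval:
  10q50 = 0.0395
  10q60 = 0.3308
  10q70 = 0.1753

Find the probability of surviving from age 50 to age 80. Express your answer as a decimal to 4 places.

0.5301

Survival from 50 to 80 is the product of surviving each interval: (1 − 0.0395) × (1 − 0.3308) × (1 − 0.1753).
= 0.9605 × 0.6692 × 0.8247 = 0.530090.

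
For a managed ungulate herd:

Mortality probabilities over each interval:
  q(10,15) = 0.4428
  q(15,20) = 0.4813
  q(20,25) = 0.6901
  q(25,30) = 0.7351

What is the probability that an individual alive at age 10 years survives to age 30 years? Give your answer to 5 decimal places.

0.02373

P(survive 10→30) = (1 − 0.4428) × (1 − 0.4813) × (1 − 0.6901) × (1 − 0.7351).
= 0.5572 × 0.5187 × 0.3099 × 0.2649 = 0.023726.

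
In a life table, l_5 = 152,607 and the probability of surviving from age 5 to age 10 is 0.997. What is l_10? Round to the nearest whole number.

152149

l_10 = l_5 × p = 152,607 × 0.997 = 152149.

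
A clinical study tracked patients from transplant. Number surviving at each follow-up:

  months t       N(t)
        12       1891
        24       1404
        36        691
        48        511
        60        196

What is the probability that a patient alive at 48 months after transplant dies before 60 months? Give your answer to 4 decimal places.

P(die before 60 | alive at 48) = 1 − N(60)/N(48) = 1 − 196/511 = (315)/511 = 0.616438.

0.6164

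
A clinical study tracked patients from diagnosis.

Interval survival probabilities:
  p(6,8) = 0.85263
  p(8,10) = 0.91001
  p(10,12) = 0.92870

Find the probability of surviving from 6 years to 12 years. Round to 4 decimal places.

Chaining the interval survival probabilities: 0.85263 × 0.91001 × 0.92870.
= 0.720580.

0.7206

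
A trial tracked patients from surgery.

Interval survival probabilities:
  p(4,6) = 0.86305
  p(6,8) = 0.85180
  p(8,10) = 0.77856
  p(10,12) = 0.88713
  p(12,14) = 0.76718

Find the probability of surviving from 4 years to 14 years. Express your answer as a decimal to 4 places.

Chaining the interval survival probabilities: 0.86305 × 0.85180 × 0.77856 × 0.88713 × 0.76718.
= 0.389538.

0.3895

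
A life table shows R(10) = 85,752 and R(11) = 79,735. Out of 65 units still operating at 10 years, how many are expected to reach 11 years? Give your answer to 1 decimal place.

The relevant probability is 79,735/85,752 = 0.929833.
Expected number = 65 × 0.929833 = 60.4.

60.4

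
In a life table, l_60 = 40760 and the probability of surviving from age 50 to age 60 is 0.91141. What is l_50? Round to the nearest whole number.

44722

l_50 = l_60 / p = 40760 / 0.91141 = 44722.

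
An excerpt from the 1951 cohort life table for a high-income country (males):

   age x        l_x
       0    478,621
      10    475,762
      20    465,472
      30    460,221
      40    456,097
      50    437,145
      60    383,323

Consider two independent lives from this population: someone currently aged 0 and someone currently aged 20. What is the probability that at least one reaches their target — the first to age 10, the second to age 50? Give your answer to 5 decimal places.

0.99964

p₁ = l_10/l_0 = 475,762/478,621 = 0.994027; p₂ = l_50/l_20 = 437,145/465,472 = 0.939143.
P(at least one) = 1 − (1−p₁)(1−p₂) = 1 − 0.005973 × 0.060857 = 0.999637.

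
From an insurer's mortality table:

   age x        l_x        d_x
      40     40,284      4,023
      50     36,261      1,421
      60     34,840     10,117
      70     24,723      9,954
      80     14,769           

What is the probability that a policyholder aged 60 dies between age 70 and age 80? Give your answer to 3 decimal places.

0.286

We want 10|10q60 = (l_70 − l_80)/l_60.
This is the probability of reaching 70 but not 80, conditional on being alive at 60: (l_70 − l_80) / l_60.
= (24,723 − 14,769) / 34,840 = 9,954 / 34,840 = 0.285706.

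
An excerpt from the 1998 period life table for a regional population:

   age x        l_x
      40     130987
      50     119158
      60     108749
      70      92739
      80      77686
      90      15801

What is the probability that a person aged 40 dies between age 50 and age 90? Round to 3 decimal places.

This is the probability of reaching 50 but not 90, conditional on being alive at 40: (l_50 − l_90) / l_40.
= (119158 − 15801) / 130987 = 103357 / 130987 = 0.789063.

0.789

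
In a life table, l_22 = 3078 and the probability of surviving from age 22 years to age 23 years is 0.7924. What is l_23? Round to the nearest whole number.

l_23 = l_22 × p = 3078 × 0.7924 = 2439.

2439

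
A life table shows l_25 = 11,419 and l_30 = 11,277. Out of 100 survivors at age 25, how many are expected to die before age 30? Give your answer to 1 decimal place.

The relevant probability is 1 − 11,277/11,419 = 0.012435.
Expected number = 100 × 0.012435 = 1.2.

1.2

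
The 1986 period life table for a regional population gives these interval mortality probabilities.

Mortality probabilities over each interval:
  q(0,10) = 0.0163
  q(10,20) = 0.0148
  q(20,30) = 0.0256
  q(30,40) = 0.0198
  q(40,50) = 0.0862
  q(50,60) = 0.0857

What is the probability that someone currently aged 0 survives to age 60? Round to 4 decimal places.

Chaining the interval survival probabilities: (1 − 0.0163) × (1 − 0.0148) × (1 − 0.0256) × (1 − 0.0198) × (1 − 0.0862) × (1 − 0.0857).
= 0.9837 × 0.9852 × 0.9744 × 0.9802 × 0.9138 × 0.9143 = 0.773355.

0.7734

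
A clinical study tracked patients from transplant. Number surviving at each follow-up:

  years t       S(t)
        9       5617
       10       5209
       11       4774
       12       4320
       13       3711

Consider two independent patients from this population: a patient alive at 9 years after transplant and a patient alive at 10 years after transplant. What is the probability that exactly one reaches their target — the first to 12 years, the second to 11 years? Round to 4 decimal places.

p₁ = S(12)/S(9) = 4320/5617 = 0.769094; p₂ = S(11)/S(10) = 4774/5209 = 0.916491.
P(exactly one) = p₁(1−p₂) + (1−p₁)p₂ = 0.064226 + 0.211623 = 0.275850.

0.2758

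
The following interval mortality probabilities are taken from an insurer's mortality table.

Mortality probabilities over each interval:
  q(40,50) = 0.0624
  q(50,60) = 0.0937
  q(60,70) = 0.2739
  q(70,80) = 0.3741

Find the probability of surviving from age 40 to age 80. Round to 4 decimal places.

Survival from 40 to 80 is the product of surviving each interval: (1 − 0.0624) × (1 − 0.0937) × (1 − 0.2739) × (1 − 0.3741).
= 0.9376 × 0.9063 × 0.7261 × 0.6259 = 0.386181.

0.3862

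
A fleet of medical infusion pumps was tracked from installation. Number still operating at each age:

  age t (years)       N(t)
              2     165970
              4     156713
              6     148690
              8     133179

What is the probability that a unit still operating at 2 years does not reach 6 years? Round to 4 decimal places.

0.1041

P(fail before 6 | operational at 2) = 1 − N(6)/N(2) = 1 − 148690/165970 = (17280)/165970 = 0.104115.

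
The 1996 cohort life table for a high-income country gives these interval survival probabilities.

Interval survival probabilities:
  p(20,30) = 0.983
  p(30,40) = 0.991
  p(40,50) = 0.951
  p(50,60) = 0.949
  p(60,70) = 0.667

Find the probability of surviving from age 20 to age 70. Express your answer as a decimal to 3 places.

0.586

P(survive 20→70) = 0.983 × 0.991 × 0.951 × 0.949 × 0.667.
= 0.586408.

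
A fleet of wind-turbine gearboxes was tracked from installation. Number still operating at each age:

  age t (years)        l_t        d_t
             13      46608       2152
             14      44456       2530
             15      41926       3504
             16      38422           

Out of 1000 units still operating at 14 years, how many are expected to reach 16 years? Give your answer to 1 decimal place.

864.3

The relevant probability is 38422/44456 = 0.864270.
Expected number = 1000 × 0.864270 = 864.3.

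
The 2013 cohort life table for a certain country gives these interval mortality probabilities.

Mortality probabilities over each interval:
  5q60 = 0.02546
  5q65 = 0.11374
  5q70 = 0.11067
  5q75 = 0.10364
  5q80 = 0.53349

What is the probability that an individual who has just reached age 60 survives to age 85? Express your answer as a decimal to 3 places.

Survival from 60 to 85 is the product of surviving each interval: (1 − 0.02546) × (1 − 0.11374) × (1 − 0.11067) × (1 − 0.10364) × (1 − 0.53349).
= 0.97454 × 0.88626 × 0.88933 × 0.89636 × 0.46651 = 0.321194.

0.321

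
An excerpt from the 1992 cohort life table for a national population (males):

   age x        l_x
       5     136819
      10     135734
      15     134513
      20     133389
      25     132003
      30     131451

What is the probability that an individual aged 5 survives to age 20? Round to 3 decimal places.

0.975

The conditional survival probability is l_20/l_5 = 133389/136819 = 0.974930.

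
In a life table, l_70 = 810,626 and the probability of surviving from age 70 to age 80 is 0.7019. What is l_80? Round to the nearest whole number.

568978

l_80 = l_70 × p = 810,626 × 0.7019 = 568978.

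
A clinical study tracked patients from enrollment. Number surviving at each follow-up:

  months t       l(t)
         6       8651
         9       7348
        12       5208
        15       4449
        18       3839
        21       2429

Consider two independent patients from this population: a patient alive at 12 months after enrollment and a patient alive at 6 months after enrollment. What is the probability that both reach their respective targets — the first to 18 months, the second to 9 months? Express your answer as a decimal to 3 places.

p₁ = l(18)/l(12) = 3839/5208 = 0.737135; p₂ = l(9)/l(6) = 7348/8651 = 0.849382.
P(both) = p₁ × p₂ = 0.737135 × 0.849382 = 0.626109.

0.626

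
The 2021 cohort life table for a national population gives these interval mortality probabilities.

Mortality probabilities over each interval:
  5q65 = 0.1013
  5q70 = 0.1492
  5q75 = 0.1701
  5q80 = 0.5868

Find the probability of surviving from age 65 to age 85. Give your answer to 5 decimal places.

20p65 = (1 − 0.1013) × (1 − 0.1492) × (1 − 0.1701) × (1 − 0.5868).
= 0.8987 × 0.8508 × 0.8299 × 0.4132 = 0.262197.

0.26220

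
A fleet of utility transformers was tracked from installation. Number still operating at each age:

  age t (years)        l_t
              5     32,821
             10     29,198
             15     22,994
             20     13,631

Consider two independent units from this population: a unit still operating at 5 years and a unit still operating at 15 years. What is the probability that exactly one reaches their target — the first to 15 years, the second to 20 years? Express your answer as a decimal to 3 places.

0.463

p₁ = l_15/l_5 = 22,994/32,821 = 0.700588; p₂ = l_20/l_15 = 13,631/22,994 = 0.592807.
P(exactly one) = p₁(1−p₂) + (1−p₁)p₂ = 0.285275 + 0.177494 = 0.462768.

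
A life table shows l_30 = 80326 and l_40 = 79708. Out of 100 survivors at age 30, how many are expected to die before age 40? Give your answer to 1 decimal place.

0.8

The relevant probability is 1 − 79708/80326 = 0.007694.
Expected number = 100 × 0.007694 = 0.8.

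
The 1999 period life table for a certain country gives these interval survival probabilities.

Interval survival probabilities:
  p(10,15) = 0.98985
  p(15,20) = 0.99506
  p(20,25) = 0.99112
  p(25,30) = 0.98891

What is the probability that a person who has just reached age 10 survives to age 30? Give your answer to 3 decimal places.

0.965

P(survive 10→30) = 0.98985 × 0.99506 × 0.99112 × 0.98891.
= 0.965387.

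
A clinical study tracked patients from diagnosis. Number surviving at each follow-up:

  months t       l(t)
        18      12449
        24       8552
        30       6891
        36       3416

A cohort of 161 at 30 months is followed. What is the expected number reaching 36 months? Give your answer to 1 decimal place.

The relevant probability is 3416/6891 = 0.495719.
Expected number = 161 × 0.495719 = 79.8.

79.8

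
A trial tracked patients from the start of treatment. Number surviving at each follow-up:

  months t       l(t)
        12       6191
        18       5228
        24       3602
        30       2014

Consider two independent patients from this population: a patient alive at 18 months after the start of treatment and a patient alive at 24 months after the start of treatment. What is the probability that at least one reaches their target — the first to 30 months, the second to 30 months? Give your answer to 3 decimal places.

0.729

p₁ = l(30)/l(18) = 2014/5228 = 0.385233; p₂ = l(30)/l(24) = 2014/3602 = 0.559134.
P(at least one) = 1 − (1−p₁)(1−p₂) = 1 − 0.614767 × 0.440866 = 0.728970.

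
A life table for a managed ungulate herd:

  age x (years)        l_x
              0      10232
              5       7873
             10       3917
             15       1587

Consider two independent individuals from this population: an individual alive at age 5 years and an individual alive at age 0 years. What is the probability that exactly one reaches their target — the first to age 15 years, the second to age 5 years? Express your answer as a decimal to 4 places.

p₁ = l_15/l_5 = 1587/7873 = 0.201575; p₂ = l_5/l_0 = 7873/10232 = 0.769449.
P(exactly one) = p₁(1−p₂) + (1−p₁)p₂ = 0.046473 + 0.614347 = 0.660821.

0.6608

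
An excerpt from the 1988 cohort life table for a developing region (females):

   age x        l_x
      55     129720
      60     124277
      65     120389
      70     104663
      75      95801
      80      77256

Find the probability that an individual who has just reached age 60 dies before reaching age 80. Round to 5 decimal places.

0.37836

P(die before 80 | alive at 60) = 1 − l_80/l_60 = 1 − 77256/124277 = (47021)/124277 = 0.378356.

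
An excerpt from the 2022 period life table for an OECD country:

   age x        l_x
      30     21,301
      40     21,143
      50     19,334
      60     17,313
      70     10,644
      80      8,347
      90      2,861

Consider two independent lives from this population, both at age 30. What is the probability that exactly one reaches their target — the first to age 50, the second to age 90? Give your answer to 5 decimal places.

0.79815

p₁ = l_50/l_30 = 19,334/21,301 = 0.907657; p₂ = l_90/l_30 = 2,861/21,301 = 0.134313.
P(exactly one) = p₁(1−p₂) + (1−p₁)p₂ = 0.785747 + 0.012403 = 0.798150.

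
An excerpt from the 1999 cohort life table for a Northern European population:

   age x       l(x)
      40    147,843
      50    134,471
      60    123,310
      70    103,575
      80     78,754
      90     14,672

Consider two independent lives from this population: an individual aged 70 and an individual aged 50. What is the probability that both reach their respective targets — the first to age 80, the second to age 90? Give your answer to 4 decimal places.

0.0830

p₁ = l(80)/l(70) = 78,754/103,575 = 0.760357; p₂ = l(90)/l(50) = 14,672/134,471 = 0.109109.
P(both) = p₁ × p₂ = 0.760357 × 0.109109 = 0.082962.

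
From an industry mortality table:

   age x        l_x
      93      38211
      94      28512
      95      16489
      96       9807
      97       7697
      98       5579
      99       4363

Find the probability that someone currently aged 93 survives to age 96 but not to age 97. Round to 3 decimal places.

We want 3|1q93 = (l_96 − l_97)/l_93.
This is the probability of reaching 96 but not 97, conditional on being alive at 93: (l_96 − l_97) / l_93.
= (9807 − 7697) / 38211 = 2110 / 38211 = 0.055220.

0.055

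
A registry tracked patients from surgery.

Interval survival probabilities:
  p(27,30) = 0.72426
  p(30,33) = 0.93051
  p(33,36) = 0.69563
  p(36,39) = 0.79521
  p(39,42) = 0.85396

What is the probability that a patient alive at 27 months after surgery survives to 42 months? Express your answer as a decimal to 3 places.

0.318

Chaining the interval survival probabilities: 0.72426 × 0.93051 × 0.69563 × 0.79521 × 0.85396.
= 0.318356.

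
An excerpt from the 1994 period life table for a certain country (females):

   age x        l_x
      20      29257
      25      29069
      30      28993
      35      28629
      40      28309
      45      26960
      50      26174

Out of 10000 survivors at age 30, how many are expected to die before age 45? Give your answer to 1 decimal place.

701.2

The relevant probability is 1 − 26960/28993 = 0.070120.
Expected number = 10000 × 0.070120 = 701.2.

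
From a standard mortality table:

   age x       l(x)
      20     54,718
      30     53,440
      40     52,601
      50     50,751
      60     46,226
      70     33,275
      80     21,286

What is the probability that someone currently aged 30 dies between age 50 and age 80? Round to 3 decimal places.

This is the probability of reaching 50 but not 80, conditional on being alive at 30: (l(50) − l(80)) / l(30).
= (50,751 − 21,286) / 53,440 = 29,465 / 53,440 = 0.551366.

0.551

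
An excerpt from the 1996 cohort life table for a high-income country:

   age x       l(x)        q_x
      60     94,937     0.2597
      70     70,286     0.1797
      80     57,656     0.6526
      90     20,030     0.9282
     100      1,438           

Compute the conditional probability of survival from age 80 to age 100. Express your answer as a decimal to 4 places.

0.0249

The conditional survival probability is l(100)/l(80) = 1,438/57,656 = 0.024941.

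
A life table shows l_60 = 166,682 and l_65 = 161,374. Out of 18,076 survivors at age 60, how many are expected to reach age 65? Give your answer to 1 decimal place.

The relevant probability is 161,374/166,682 = 0.968155.
Expected number = 18,076 × 0.968155 = 17500.4.

17500.4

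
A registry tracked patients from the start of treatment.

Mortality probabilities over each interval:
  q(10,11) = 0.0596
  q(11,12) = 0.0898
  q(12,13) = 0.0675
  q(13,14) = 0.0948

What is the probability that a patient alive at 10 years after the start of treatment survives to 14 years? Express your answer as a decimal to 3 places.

0.723

The overall survival probability is (1 − 0.0596) × (1 − 0.0898) × (1 − 0.0675) × (1 − 0.0948).
= 0.9404 × 0.9102 × 0.9325 × 0.9052 = 0.722508.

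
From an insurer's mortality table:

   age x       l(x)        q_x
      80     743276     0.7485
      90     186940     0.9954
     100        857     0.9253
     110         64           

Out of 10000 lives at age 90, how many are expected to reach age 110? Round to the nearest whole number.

3

The relevant probability is 64/186940 = 0.000342.
Expected number = 10000 × 0.000342 = 3.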